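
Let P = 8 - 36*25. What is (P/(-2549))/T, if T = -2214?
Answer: -446/2821743 ≈ -0.00015806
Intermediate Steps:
P = -892 (P = 8 - 900 = -892)
(P/(-2549))/T = -892/(-2549)/(-2214) = -892*(-1/2549)*(-1/2214) = (892/2549)*(-1/2214) = -446/2821743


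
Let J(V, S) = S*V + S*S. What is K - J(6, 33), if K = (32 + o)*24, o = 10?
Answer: -279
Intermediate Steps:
J(V, S) = S² + S*V (J(V, S) = S*V + S² = S² + S*V)
K = 1008 (K = (32 + 10)*24 = 42*24 = 1008)
K - J(6, 33) = 1008 - 33*(33 + 6) = 1008 - 33*39 = 1008 - 1*1287 = 1008 - 1287 = -279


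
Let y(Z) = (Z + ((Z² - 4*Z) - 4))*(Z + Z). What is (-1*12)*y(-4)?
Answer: 2304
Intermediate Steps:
y(Z) = 2*Z*(-4 + Z² - 3*Z) (y(Z) = (Z + (-4 + Z² - 4*Z))*(2*Z) = (-4 + Z² - 3*Z)*(2*Z) = 2*Z*(-4 + Z² - 3*Z))
(-1*12)*y(-4) = (-1*12)*(2*(-4)*(-4 + (-4)² - 3*(-4))) = -24*(-4)*(-4 + 16 + 12) = -24*(-4)*24 = -12*(-192) = 2304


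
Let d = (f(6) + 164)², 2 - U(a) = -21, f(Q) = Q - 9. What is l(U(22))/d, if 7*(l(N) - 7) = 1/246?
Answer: 12055/44635962 ≈ 0.00027007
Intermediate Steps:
f(Q) = -9 + Q
U(a) = 23 (U(a) = 2 - 1*(-21) = 2 + 21 = 23)
d = 25921 (d = ((-9 + 6) + 164)² = (-3 + 164)² = 161² = 25921)
l(N) = 12055/1722 (l(N) = 7 + (⅐)/246 = 7 + (⅐)*(1/246) = 7 + 1/1722 = 12055/1722)
l(U(22))/d = (12055/1722)/25921 = (12055/1722)*(1/25921) = 12055/44635962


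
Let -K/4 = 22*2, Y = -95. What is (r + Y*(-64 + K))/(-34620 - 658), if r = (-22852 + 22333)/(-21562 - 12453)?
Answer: -775542519/1199981170 ≈ -0.64630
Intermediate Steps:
K = -176 (K = -88*2 = -4*44 = -176)
r = 519/34015 (r = -519/(-34015) = -519*(-1/34015) = 519/34015 ≈ 0.015258)
(r + Y*(-64 + K))/(-34620 - 658) = (519/34015 - 95*(-64 - 176))/(-34620 - 658) = (519/34015 - 95*(-240))/(-35278) = (519/34015 + 22800)*(-1/35278) = (775542519/34015)*(-1/35278) = -775542519/1199981170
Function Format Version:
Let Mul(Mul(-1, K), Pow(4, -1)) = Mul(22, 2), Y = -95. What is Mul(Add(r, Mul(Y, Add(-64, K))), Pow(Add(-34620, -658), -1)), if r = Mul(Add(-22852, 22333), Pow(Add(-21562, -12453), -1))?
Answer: Rational(-775542519, 1199981170) ≈ -0.64630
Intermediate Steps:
K = -176 (K = Mul(-4, Mul(22, 2)) = Mul(-4, 44) = -176)
r = Rational(519, 34015) (r = Mul(-519, Pow(-34015, -1)) = Mul(-519, Rational(-1, 34015)) = Rational(519, 34015) ≈ 0.015258)
Mul(Add(r, Mul(Y, Add(-64, K))), Pow(Add(-34620, -658), -1)) = Mul(Add(Rational(519, 34015), Mul(-95, Add(-64, -176))), Pow(Add(-34620, -658), -1)) = Mul(Add(Rational(519, 34015), Mul(-95, -240)), Pow(-35278, -1)) = Mul(Add(Rational(519, 34015), 22800), Rational(-1, 35278)) = Mul(Rational(775542519, 34015), Rational(-1, 35278)) = Rational(-775542519, 1199981170)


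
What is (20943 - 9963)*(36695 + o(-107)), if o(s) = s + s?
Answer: 400561380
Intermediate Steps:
o(s) = 2*s
(20943 - 9963)*(36695 + o(-107)) = (20943 - 9963)*(36695 + 2*(-107)) = 10980*(36695 - 214) = 10980*36481 = 400561380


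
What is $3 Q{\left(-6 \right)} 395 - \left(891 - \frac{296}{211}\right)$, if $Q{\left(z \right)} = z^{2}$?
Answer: $\frac{8813555}{211} \approx 41770.0$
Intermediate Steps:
$3 Q{\left(-6 \right)} 395 - \left(891 - \frac{296}{211}\right) = 3 \left(-6\right)^{2} \cdot 395 - \left(891 - \frac{296}{211}\right) = 3 \cdot 36 \cdot 395 - \frac{187705}{211} = 108 \cdot 395 + \left(\left(-537 + \frac{296}{211}\right) - 354\right) = 42660 - \frac{187705}{211} = \frac{8813555}{211}$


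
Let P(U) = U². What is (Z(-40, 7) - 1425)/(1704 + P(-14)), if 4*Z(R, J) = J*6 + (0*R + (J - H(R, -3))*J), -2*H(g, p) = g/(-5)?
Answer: -5581/7600 ≈ -0.73434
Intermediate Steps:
H(g, p) = g/10 (H(g, p) = -g/(2*(-5)) = -g*(-1)/(2*5) = -(-1)*g/10 = g/10)
Z(R, J) = 3*J/2 + J*(J - R/10)/4 (Z(R, J) = (J*6 + (0*R + (J - R/10)*J))/4 = (6*J + (0 + (J - R/10)*J))/4 = (6*J + (0 + J*(J - R/10)))/4 = (6*J + J*(J - R/10))/4 = 3*J/2 + J*(J - R/10)/4)
(Z(-40, 7) - 1425)/(1704 + P(-14)) = ((1/40)*7*(60 - 1*(-40) + 10*7) - 1425)/(1704 + (-14)²) = ((1/40)*7*(60 + 40 + 70) - 1425)/(1704 + 196) = ((1/40)*7*170 - 1425)/1900 = (119/4 - 1425)*(1/1900) = -5581/4*1/1900 = -5581/7600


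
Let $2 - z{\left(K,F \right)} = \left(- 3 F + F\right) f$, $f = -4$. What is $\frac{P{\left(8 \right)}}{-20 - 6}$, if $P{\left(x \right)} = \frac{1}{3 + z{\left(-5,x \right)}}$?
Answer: $\frac{1}{1534} \approx 0.00065189$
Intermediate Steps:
$z{\left(K,F \right)} = 2 - 8 F$ ($z{\left(K,F \right)} = 2 - \left(- 3 F + F\right) \left(-4\right) = 2 - - 2 F \left(-4\right) = 2 - 8 F$)
$P{\left(x \right)} = \frac{1}{5 - 8 x}$ ($P{\left(x \right)} = \frac{1}{3 - \left(-2 + 8 x\right)} = \frac{1}{5 - 8 x}$)
$\frac{P{\left(8 \right)}}{-20 - 6} = \frac{1}{\left(-20 - 6\right) \left(5 - 64\right)} = \frac{1}{\left(-26\right) \left(5 - 64\right)} = - \frac{1}{26 \left(-59\right)} = \left(- \frac{1}{26}\right) \left(- \frac{1}{59}\right) = \frac{1}{1534}$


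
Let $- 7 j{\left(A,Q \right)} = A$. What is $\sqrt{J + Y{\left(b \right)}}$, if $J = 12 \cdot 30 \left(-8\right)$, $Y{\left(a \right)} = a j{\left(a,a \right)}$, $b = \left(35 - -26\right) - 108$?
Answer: $\frac{i \sqrt{156583}}{7} \approx 56.529 i$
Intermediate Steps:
$b = -47$ ($b = \left(35 + 26\right) - 108 = 61 - 108 = -47$)
$j{\left(A,Q \right)} = - \frac{A}{7}$
$Y{\left(a \right)} = - \frac{a^{2}}{7}$ ($Y{\left(a \right)} = a \left(- \frac{a}{7}\right) = - \frac{a^{2}}{7}$)
$J = -2880$ ($J = 360 \left(-8\right) = -2880$)
$\sqrt{J + Y{\left(b \right)}} = \sqrt{-2880 - \frac{\left(-47\right)^{2}}{7}} = \sqrt{-2880 - \frac{2209}{7}} = \sqrt{- \frac{22369}{7}} = \frac{i \sqrt{156583}}{7}$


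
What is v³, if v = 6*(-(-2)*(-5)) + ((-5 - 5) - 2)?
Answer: -373248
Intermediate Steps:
v = -72 (v = 6*(-1*10) + (-10 - 2) = 6*(-10) - 12 = -60 - 12 = -72)
v³ = (-72)³ = -373248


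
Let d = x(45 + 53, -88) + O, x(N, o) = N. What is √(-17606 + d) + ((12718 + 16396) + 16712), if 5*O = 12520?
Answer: 45826 + 22*I*√31 ≈ 45826.0 + 122.49*I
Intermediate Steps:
O = 2504 (O = (⅕)*12520 = 2504)
d = 2602 (d = (45 + 53) + 2504 = 98 + 2504 = 2602)
√(-17606 + d) + ((12718 + 16396) + 16712) = √(-17606 + 2602) + ((12718 + 16396) + 16712) = √(-15004) + (29114 + 16712) = 22*I*√31 + 45826 = 45826 + 22*I*√31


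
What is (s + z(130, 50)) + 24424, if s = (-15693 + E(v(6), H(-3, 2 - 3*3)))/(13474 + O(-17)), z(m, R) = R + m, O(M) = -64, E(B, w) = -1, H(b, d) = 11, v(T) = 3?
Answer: 164961973/6705 ≈ 24603.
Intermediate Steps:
s = -7847/6705 (s = (-15693 - 1)/(13474 - 64) = -15694/13410 = -15694*1/13410 = -7847/6705 ≈ -1.1703)
(s + z(130, 50)) + 24424 = (-7847/6705 + (50 + 130)) + 24424 = (-7847/6705 + 180) + 24424 = 1199053/6705 + 24424 = 164961973/6705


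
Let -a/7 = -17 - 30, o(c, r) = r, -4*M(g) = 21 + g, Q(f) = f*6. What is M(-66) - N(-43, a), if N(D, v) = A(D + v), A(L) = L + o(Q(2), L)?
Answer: -2243/4 ≈ -560.75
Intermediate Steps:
Q(f) = 6*f
M(g) = -21/4 - g/4 (M(g) = -(21 + g)/4 = -21/4 - g/4)
A(L) = 2*L (A(L) = L + L = 2*L)
a = 329 (a = -7*(-17 - 30) = -7*(-47) = 329)
N(D, v) = 2*D + 2*v (N(D, v) = 2*(D + v) = 2*D + 2*v)
M(-66) - N(-43, a) = (-21/4 - ¼*(-66)) - (2*(-43) + 2*329) = (-21/4 + 33/2) - (-86 + 658) = 45/4 - 1*572 = 45/4 - 572 = -2243/4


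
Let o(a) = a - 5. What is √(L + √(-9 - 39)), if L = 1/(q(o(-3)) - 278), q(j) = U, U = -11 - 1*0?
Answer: √(-1 + 1156*I*√3)/17 ≈ 1.8607 + 1.8617*I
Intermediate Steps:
o(a) = -5 + a
U = -11 (U = -11 + 0 = -11)
q(j) = -11
L = -1/289 (L = 1/(-11 - 278) = 1/(-289) = -1/289 ≈ -0.0034602)
√(L + √(-9 - 39)) = √(-1/289 + √(-9 - 39)) = √(-1/289 + √(-48)) = √(-1/289 + 4*I*√3)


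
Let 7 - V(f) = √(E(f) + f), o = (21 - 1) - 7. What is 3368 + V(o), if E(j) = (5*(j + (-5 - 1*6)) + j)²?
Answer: 3375 - √542 ≈ 3351.7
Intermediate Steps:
o = 13 (o = 20 - 7 = 13)
E(j) = (-55 + 6*j)² (E(j) = (5*(j + (-5 - 6)) + j)² = (5*(j - 11) + j)² = (5*(-11 + j) + j)² = ((-55 + 5*j) + j)² = (-55 + 6*j)²)
V(f) = 7 - √(f + (-55 + 6*f)²) (V(f) = 7 - √((-55 + 6*f)² + f) = 7 - √(f + (-55 + 6*f)²))
3368 + V(o) = 3368 + (7 - √(13 + (-55 + 6*13)²)) = 3368 + (7 - √(13 + (-55 + 78)²)) = 3368 + (7 - √(13 + 23²)) = 3368 + (7 - √(13 + 529)) = 3368 + (7 - √542) = 3375 - √542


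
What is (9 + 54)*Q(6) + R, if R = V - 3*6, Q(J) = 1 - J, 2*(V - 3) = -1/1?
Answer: -661/2 ≈ -330.50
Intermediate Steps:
V = 5/2 (V = 3 + (-1/1)/2 = 3 + (-1*1)/2 = 3 + (1/2)*(-1) = 3 - 1/2 = 5/2 ≈ 2.5000)
R = -31/2 (R = 5/2 - 3*6 = 5/2 - 18 = -31/2 ≈ -15.500)
(9 + 54)*Q(6) + R = (9 + 54)*(1 - 1*6) - 31/2 = 63*(1 - 6) - 31/2 = 63*(-5) - 31/2 = -315 - 31/2 = -661/2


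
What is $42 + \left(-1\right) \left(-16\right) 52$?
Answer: $874$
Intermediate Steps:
$42 + \left(-1\right) \left(-16\right) 52 = 42 + 16 \cdot 52 = 42 + 832 = 874$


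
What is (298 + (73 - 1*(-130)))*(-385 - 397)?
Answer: -391782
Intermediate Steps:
(298 + (73 - 1*(-130)))*(-385 - 397) = (298 + (73 + 130))*(-782) = (298 + 203)*(-782) = 501*(-782) = -391782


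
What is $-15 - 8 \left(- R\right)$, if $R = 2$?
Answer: $1$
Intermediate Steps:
$-15 - 8 \left(- R\right) = -15 - 8 \left(\left(-1\right) 2\right) = -15 - -16 = -15 + 16 = 1$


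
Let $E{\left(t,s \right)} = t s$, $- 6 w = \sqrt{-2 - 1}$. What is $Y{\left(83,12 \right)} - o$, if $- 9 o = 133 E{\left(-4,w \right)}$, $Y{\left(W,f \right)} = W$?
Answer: $83 + \frac{266 i \sqrt{3}}{27} \approx 83.0 + 17.064 i$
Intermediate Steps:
$w = - \frac{i \sqrt{3}}{6}$ ($w = - \frac{\sqrt{-2 - 1}}{6} = - \frac{\sqrt{-3}}{6} = - \frac{i \sqrt{3}}{6} \approx - 0.28868 i$)
$E{\left(t,s \right)} = s t$
$o = - \frac{266 i \sqrt{3}}{27}$ ($o = - \frac{133 - \frac{i \sqrt{3}}{6} \left(-4\right)}{9} = - \frac{133 \frac{2 i \sqrt{3}}{3}}{9} = - \frac{\frac{266}{3} i \sqrt{3}}{9} = - \frac{266 i \sqrt{3}}{27} \approx - 17.064 i$)
$Y{\left(83,12 \right)} - o = 83 - - \frac{266 i \sqrt{3}}{27} = 83 + \frac{266 i \sqrt{3}}{27}$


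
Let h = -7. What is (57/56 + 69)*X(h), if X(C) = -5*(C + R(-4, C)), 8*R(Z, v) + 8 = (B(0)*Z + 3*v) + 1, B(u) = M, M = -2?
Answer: 372495/112 ≈ 3325.8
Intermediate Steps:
B(u) = -2
R(Z, v) = -7/8 - Z/4 + 3*v/8 (R(Z, v) = -1 + ((-2*Z + 3*v) + 1)/8 = -1 + (1 - 2*Z + 3*v)/8 = -1 + (⅛ - Z/4 + 3*v/8) = -7/8 - Z/4 + 3*v/8)
X(C) = -5/8 - 55*C/8 (X(C) = -5*(C + (-7/8 - ¼*(-4) + 3*C/8)) = -5*(C + (-7/8 + 1 + 3*C/8)) = -5*(C + (⅛ + 3*C/8)) = -5*(⅛ + 11*C/8) = -5/8 - 55*C/8)
(57/56 + 69)*X(h) = (57/56 + 69)*(-5/8 - 55/8*(-7)) = (57*(1/56) + 69)*(-5/8 + 385/8) = (57/56 + 69)*(95/2) = (3921/56)*(95/2) = 372495/112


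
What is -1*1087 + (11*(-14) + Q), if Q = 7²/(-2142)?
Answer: -379753/306 ≈ -1241.0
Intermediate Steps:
Q = -7/306 (Q = 49*(-1/2142) = -7/306 ≈ -0.022876)
-1*1087 + (11*(-14) + Q) = -1*1087 + (11*(-14) - 7/306) = -1087 + (-154 - 7/306) = -1087 - 47131/306 = -379753/306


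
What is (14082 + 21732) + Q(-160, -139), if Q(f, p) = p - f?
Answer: 35835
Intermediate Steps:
(14082 + 21732) + Q(-160, -139) = (14082 + 21732) + (-139 - 1*(-160)) = 35814 + (-139 + 160) = 35814 + 21 = 35835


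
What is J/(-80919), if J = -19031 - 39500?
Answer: 58531/80919 ≈ 0.72333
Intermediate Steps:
J = -58531
J/(-80919) = -58531/(-80919) = -58531*(-1/80919) = 58531/80919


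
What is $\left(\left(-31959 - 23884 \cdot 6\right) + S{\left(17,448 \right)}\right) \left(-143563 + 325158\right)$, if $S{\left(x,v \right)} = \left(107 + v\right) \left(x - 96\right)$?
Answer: $-39788917260$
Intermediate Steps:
$S{\left(x,v \right)} = \left(-96 + x\right) \left(107 + v\right)$ ($S{\left(x,v \right)} = \left(107 + v\right) \left(-96 + x\right) = \left(-96 + x\right) \left(107 + v\right)$)
$\left(\left(-31959 - 23884 \cdot 6\right) + S{\left(17,448 \right)}\right) \left(-143563 + 325158\right) = \left(\left(-31959 - 23884 \cdot 6\right) + \left(-10272 - 43008 + 107 \cdot 17 + 448 \cdot 17\right)\right) \left(-143563 + 325158\right) = \left(\left(-31959 - 143304\right) + \left(-10272 - 43008 + 1819 + 7616\right)\right) 181595 = \left(\left(-31959 - 143304\right) - 43845\right) 181595 = \left(-175263 - 43845\right) 181595 = \left(-219108\right) 181595 = -39788917260$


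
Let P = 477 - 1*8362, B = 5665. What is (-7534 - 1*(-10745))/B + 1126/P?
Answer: 3787989/8933705 ≈ 0.42401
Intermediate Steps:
P = -7885 (P = 477 - 8362 = -7885)
(-7534 - 1*(-10745))/B + 1126/P = (-7534 - 1*(-10745))/5665 + 1126/(-7885) = (-7534 + 10745)*(1/5665) + 1126*(-1/7885) = 3211*(1/5665) - 1126/7885 = 3211/5665 - 1126/7885 = 3787989/8933705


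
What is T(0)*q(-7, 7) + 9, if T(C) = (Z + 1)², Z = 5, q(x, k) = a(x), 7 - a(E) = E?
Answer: 513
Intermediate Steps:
a(E) = 7 - E
q(x, k) = 7 - x
T(C) = 36 (T(C) = (5 + 1)² = 6² = 36)
T(0)*q(-7, 7) + 9 = 36*(7 - 1*(-7)) + 9 = 36*(7 + 7) + 9 = 36*14 + 9 = 504 + 9 = 513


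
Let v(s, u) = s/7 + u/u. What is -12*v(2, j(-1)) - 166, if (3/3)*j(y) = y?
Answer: -1270/7 ≈ -181.43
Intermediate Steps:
j(y) = y
v(s, u) = 1 + s/7 (v(s, u) = s*(⅐) + 1 = s/7 + 1 = 1 + s/7)
-12*v(2, j(-1)) - 166 = -12*(1 + (⅐)*2) - 166 = -12*(1 + 2/7) - 166 = -12*9/7 - 166 = -108/7 - 166 = -1270/7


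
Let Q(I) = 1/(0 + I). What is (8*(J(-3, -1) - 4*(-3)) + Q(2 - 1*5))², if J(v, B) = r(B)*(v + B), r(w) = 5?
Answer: 37249/9 ≈ 4138.8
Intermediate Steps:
Q(I) = 1/I
J(v, B) = 5*B + 5*v (J(v, B) = 5*(v + B) = 5*(B + v) = 5*B + 5*v)
(8*(J(-3, -1) - 4*(-3)) + Q(2 - 1*5))² = (8*((5*(-1) + 5*(-3)) - 4*(-3)) + 1/(2 - 1*5))² = (8*((-5 - 15) + 12) + 1/(2 - 5))² = (8*(-20 + 12) + 1/(-3))² = (8*(-8) - ⅓)² = (-64 - ⅓)² = (-193/3)² = 37249/9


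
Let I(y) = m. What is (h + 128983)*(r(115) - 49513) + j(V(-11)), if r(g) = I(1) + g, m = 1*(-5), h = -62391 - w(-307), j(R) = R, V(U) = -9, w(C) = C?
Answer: -3305011306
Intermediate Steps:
h = -62084 (h = -62391 - 1*(-307) = -62391 + 307 = -62084)
m = -5
I(y) = -5
r(g) = -5 + g
(h + 128983)*(r(115) - 49513) + j(V(-11)) = (-62084 + 128983)*((-5 + 115) - 49513) - 9 = 66899*(110 - 49513) - 9 = 66899*(-49403) - 9 = -3305011297 - 9 = -3305011306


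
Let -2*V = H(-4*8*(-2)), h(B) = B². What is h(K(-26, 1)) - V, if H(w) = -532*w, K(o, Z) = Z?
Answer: -17023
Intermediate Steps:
V = 17024 (V = -(-266)*-4*8*(-2) = -(-266)*(-32*(-2)) = -(-266)*64 = -½*(-34048) = 17024)
h(K(-26, 1)) - V = 1² - 1*17024 = 1 - 17024 = -17023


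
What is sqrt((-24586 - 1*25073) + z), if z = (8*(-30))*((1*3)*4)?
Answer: I*sqrt(52539) ≈ 229.21*I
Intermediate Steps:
z = -2880 (z = -720*4 = -240*12 = -2880)
sqrt((-24586 - 1*25073) + z) = sqrt((-24586 - 1*25073) - 2880) = sqrt((-24586 - 25073) - 2880) = sqrt(-49659 - 2880) = sqrt(-52539) = I*sqrt(52539)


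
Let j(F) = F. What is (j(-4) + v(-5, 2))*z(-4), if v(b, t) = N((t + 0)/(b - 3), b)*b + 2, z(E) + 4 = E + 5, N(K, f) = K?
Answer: 9/4 ≈ 2.2500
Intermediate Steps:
z(E) = 1 + E (z(E) = -4 + (E + 5) = -4 + (5 + E) = 1 + E)
v(b, t) = 2 + b*t/(-3 + b) (v(b, t) = ((t + 0)/(b - 3))*b + 2 = (t/(-3 + b))*b + 2 = b*t/(-3 + b) + 2 = 2 + b*t/(-3 + b))
(j(-4) + v(-5, 2))*z(-4) = (-4 + (-6 + 2*(-5) - 5*2)/(-3 - 5))*(1 - 4) = (-4 + (-6 - 10 - 10)/(-8))*(-3) = (-4 - ⅛*(-26))*(-3) = (-4 + 13/4)*(-3) = -¾*(-3) = 9/4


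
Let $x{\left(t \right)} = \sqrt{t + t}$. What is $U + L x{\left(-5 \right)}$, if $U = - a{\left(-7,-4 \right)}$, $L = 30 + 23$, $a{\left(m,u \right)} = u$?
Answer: $4 + 53 i \sqrt{10} \approx 4.0 + 167.6 i$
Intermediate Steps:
$x{\left(t \right)} = \sqrt{2} \sqrt{t}$ ($x{\left(t \right)} = \sqrt{2 t} = \sqrt{2} \sqrt{t}$)
$L = 53$
$U = 4$ ($U = \left(-1\right) \left(-4\right) = 4$)
$U + L x{\left(-5 \right)} = 4 + 53 \sqrt{2} \sqrt{-5} = 4 + 53 \sqrt{2} i \sqrt{5} = 4 + 53 i \sqrt{10}$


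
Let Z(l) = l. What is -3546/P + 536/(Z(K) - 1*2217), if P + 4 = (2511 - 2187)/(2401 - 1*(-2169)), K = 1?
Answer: 1121910722/1243453 ≈ 902.25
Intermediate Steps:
P = -8978/2285 (P = -4 + (2511 - 2187)/(2401 - 1*(-2169)) = -4 + 324/(2401 + 2169) = -4 + 324/4570 = -4 + 324*(1/4570) = -4 + 162/2285 = -8978/2285 ≈ -3.9291)
-3546/P + 536/(Z(K) - 1*2217) = -3546/(-8978/2285) + 536/(1 - 1*2217) = -3546*(-2285/8978) + 536/(1 - 2217) = 4051305/4489 + 536/(-2216) = 4051305/4489 + 536*(-1/2216) = 4051305/4489 - 67/277 = 1121910722/1243453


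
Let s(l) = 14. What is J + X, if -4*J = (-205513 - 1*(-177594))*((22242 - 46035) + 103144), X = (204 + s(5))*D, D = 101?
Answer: 2215488641/4 ≈ 5.5387e+8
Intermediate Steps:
X = 22018 (X = (204 + 14)*101 = 218*101 = 22018)
J = 2215400569/4 (J = -(-205513 - 1*(-177594))*((22242 - 46035) + 103144)/4 = -(-205513 + 177594)*(-23793 + 103144)/4 = -(-27919)*79351/4 = -¼*(-2215400569) = 2215400569/4 ≈ 5.5385e+8)
J + X = 2215400569/4 + 22018 = 2215488641/4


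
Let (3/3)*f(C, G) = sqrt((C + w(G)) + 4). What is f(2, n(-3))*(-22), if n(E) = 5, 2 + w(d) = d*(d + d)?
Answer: -66*sqrt(6) ≈ -161.67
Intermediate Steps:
w(d) = -2 + 2*d**2 (w(d) = -2 + d*(d + d) = -2 + d*(2*d) = -2 + 2*d**2)
f(C, G) = sqrt(2 + C + 2*G**2) (f(C, G) = sqrt((C + (-2 + 2*G**2)) + 4) = sqrt((-2 + C + 2*G**2) + 4) = sqrt(2 + C + 2*G**2))
f(2, n(-3))*(-22) = sqrt(2 + 2 + 2*5**2)*(-22) = sqrt(2 + 2 + 2*25)*(-22) = sqrt(2 + 2 + 50)*(-22) = sqrt(54)*(-22) = (3*sqrt(6))*(-22) = -66*sqrt(6)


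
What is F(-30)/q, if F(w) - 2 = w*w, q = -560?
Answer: -451/280 ≈ -1.6107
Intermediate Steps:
F(w) = 2 + w² (F(w) = 2 + w*w = 2 + w²)
F(-30)/q = (2 + (-30)²)/(-560) = (2 + 900)*(-1/560) = 902*(-1/560) = -451/280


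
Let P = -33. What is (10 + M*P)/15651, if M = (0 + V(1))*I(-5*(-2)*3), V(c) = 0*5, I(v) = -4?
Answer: 10/15651 ≈ 0.00063894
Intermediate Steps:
V(c) = 0
M = 0 (M = (0 + 0)*(-4) = 0*(-4) = 0)
(10 + M*P)/15651 = (10 + 0*(-33))/15651 = (10 + 0)*(1/15651) = 10*(1/15651) = 10/15651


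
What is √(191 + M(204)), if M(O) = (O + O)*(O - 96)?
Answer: √44255 ≈ 210.37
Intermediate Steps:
M(O) = 2*O*(-96 + O) (M(O) = (2*O)*(-96 + O) = 2*O*(-96 + O))
√(191 + M(204)) = √(191 + 2*204*(-96 + 204)) = √(191 + 2*204*108) = √(191 + 44064) = √44255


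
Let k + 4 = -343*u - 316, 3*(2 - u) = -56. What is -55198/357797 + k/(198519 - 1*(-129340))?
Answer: -5658534488/31992809079 ≈ -0.17687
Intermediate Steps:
u = 62/3 (u = 2 - ⅓*(-56) = 2 + 56/3 = 62/3 ≈ 20.667)
k = -22226/3 (k = -4 + (-343*62/3 - 316) = -4 + (-21266/3 - 316) = -4 - 22214/3 = -22226/3 ≈ -7408.7)
-55198/357797 + k/(198519 - 1*(-129340)) = -55198/357797 - 22226/(3*(198519 - 1*(-129340))) = -55198*1/357797 - 22226/(3*(198519 + 129340)) = -5018/32527 - 22226/3/327859 = -5018/32527 - 22226/3*1/327859 = -5018/32527 - 22226/983577 = -5658534488/31992809079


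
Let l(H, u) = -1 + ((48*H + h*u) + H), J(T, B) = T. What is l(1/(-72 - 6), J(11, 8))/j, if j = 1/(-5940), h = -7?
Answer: 6071670/13 ≈ 4.6705e+5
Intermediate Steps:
l(H, u) = -1 - 7*u + 49*H (l(H, u) = -1 + ((48*H - 7*u) + H) = -1 + ((-7*u + 48*H) + H) = -1 + (-7*u + 49*H) = -1 - 7*u + 49*H)
j = -1/5940 ≈ -0.00016835
l(1/(-72 - 6), J(11, 8))/j = (-1 - 7*11 + 49/(-72 - 6))/(-1/5940) = (-1 - 77 + 49/(-78))*(-5940) = (-1 - 77 + 49*(-1/78))*(-5940) = (-1 - 77 - 49/78)*(-5940) = -6133/78*(-5940) = 6071670/13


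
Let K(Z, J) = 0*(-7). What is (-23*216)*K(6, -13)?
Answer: 0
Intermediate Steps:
K(Z, J) = 0
(-23*216)*K(6, -13) = -23*216*0 = -4968*0 = 0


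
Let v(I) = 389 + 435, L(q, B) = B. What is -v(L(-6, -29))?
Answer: -824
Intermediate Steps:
v(I) = 824
-v(L(-6, -29)) = -1*824 = -824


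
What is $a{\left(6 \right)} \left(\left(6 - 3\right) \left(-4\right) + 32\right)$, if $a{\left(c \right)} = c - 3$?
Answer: $60$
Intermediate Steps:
$a{\left(c \right)} = -3 + c$
$a{\left(6 \right)} \left(\left(6 - 3\right) \left(-4\right) + 32\right) = \left(-3 + 6\right) \left(\left(6 - 3\right) \left(-4\right) + 32\right) = 3 \left(3 \left(-4\right) + 32\right) = 3 \left(-12 + 32\right) = 3 \cdot 20 = 60$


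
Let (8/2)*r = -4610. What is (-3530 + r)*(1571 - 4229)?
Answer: 12446085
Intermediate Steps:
r = -2305/2 (r = (¼)*(-4610) = -2305/2 ≈ -1152.5)
(-3530 + r)*(1571 - 4229) = (-3530 - 2305/2)*(1571 - 4229) = -9365/2*(-2658) = 12446085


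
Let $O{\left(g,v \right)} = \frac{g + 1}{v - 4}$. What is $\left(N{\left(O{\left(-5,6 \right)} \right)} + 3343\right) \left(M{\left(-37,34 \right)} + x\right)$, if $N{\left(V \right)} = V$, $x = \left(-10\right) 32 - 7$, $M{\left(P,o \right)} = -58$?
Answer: $-1286285$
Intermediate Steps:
$x = -327$ ($x = -320 - 7 = -327$)
$O{\left(g,v \right)} = \frac{1 + g}{-4 + v}$
$\left(N{\left(O{\left(-5,6 \right)} \right)} + 3343\right) \left(M{\left(-37,34 \right)} + x\right) = \left(\frac{1 - 5}{-4 + 6} + 3343\right) \left(-58 - 327\right) = \left(\frac{1}{2} \left(-4\right) + 3343\right) \left(-385\right) = \left(-2 + 3343\right) \left(-385\right) = 3341 \left(-385\right) = -1286285$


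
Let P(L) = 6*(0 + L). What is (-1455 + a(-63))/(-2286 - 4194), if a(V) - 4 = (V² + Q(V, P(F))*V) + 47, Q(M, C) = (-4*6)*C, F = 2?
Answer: -767/240 ≈ -3.1958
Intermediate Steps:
P(L) = 6*L
Q(M, C) = -24*C
a(V) = 51 + V² - 288*V (a(V) = 4 + ((V² + (-144*2)*V) + 47) = 4 + ((V² + (-24*12)*V) + 47) = 4 + ((V² - 288*V) + 47) = 4 + (47 + V² - 288*V) = 51 + V² - 288*V)
(-1455 + a(-63))/(-2286 - 4194) = (-1455 + (51 + (-63)² - 288*(-63)))/(-2286 - 4194) = (-1455 + (51 + 3969 + 18144))/(-6480) = (-1455 + 22164)*(-1/6480) = 20709*(-1/6480) = -767/240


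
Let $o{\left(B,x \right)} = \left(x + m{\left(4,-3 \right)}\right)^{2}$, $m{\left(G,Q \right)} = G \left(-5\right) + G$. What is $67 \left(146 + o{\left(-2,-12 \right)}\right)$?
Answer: $62310$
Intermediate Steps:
$m{\left(G,Q \right)} = - 4 G$ ($m{\left(G,Q \right)} = - 5 G + G = - 4 G$)
$o{\left(B,x \right)} = \left(-16 + x\right)^{2}$ ($o{\left(B,x \right)} = \left(x - 16\right)^{2} = \left(-16 + x\right)^{2}$)
$67 \left(146 + o{\left(-2,-12 \right)}\right) = 67 \left(146 + \left(-16 - 12\right)^{2}\right) = 67 \left(146 + \left(-28\right)^{2}\right) = 67 \left(146 + 784\right) = 67 \cdot 930 = 62310$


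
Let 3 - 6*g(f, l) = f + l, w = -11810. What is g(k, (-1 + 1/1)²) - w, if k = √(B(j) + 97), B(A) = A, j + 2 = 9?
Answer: 23621/2 - √26/3 ≈ 11809.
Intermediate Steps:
j = 7 (j = -2 + 9 = 7)
k = 2*√26 (k = √(7 + 97) = √104 = 2*√26 ≈ 10.198)
g(f, l) = ½ - f/6 - l/6 (g(f, l) = ½ - (f + l)/6 = ½ + (-f/6 - l/6) = ½ - f/6 - l/6)
g(k, (-1 + 1/1)²) - w = (½ - √26/3 - (-1 + 1/1)²/6) - 1*(-11810) = (½ - √26/3 - (-1 + 1)²/6) + 11810 = (½ - √26/3 - ⅙*0²) + 11810 = (½ - √26/3 - ⅙*0) + 11810 = (½ - √26/3 + 0) + 11810 = (½ - √26/3) + 11810 = 23621/2 - √26/3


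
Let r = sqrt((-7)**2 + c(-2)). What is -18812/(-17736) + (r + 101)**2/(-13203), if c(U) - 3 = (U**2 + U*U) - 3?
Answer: 5536579/19514034 - 202*sqrt(57)/13203 ≈ 0.16821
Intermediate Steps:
c(U) = 2*U**2 (c(U) = 3 + ((U**2 + U*U) - 3) = 3 + ((U**2 + U**2) - 3) = 3 + (2*U**2 - 3) = 3 + (-3 + 2*U**2) = 2*U**2)
r = sqrt(57) (r = sqrt((-7)**2 + 2*(-2)**2) = sqrt(49 + 2*4) = sqrt(49 + 8) = sqrt(57) ≈ 7.5498)
-18812/(-17736) + (r + 101)**2/(-13203) = -18812/(-17736) + (sqrt(57) + 101)**2/(-13203) = -18812*(-1/17736) + (101 + sqrt(57))**2*(-1/13203) = 4703/4434 - (101 + sqrt(57))**2/13203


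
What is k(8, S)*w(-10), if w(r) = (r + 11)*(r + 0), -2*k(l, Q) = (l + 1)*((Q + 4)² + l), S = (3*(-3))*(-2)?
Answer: 22140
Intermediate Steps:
S = 18 (S = -9*(-2) = 18)
k(l, Q) = -(1 + l)*(l + (4 + Q)²)/2 (k(l, Q) = -(l + 1)*((Q + 4)² + l)/2 = -(1 + l)*((4 + Q)² + l)/2 = -(1 + l)*(l + (4 + Q)²)/2)
w(r) = r*(11 + r) (w(r) = (11 + r)*r = r*(11 + r))
k(8, S)*w(-10) = (-½*8 - ½*8² - (4 + 18)²/2 - ½*8*(4 + 18)²)*(-10*(11 - 10)) = (-4 - ½*64 - ½*22² - ½*8*22²)*(-10*1) = (-4 - 32 - ½*484 - ½*8*484)*(-10) = (-4 - 32 - 242 - 1936)*(-10) = -2214*(-10) = 22140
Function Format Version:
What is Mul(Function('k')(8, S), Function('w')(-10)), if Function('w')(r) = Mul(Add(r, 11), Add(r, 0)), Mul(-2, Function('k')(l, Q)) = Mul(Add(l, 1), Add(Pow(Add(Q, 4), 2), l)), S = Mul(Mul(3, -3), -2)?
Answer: 22140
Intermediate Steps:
S = 18 (S = Mul(-9, -2) = 18)
Function('k')(l, Q) = Mul(Rational(-1, 2), Add(1, l), Add(l, Pow(Add(4, Q), 2))) (Function('k')(l, Q) = Mul(Rational(-1, 2), Mul(Add(l, 1), Add(Pow(Add(Q, 4), 2), l))) = Mul(Rational(-1, 2), Mul(Add(1, l), Add(Pow(Add(4, Q), 2), l))) = Mul(Rational(-1, 2), Mul(Add(1, l), Add(l, Pow(Add(4, Q), 2)))) = Mul(Rational(-1, 2), Add(1, l), Add(l, Pow(Add(4, Q), 2))))
Function('w')(r) = Mul(r, Add(11, r)) (Function('w')(r) = Mul(Add(11, r), r) = Mul(r, Add(11, r)))
Mul(Function('k')(8, S), Function('w')(-10)) = Mul(Add(Mul(Rational(-1, 2), 8), Mul(Rational(-1, 2), Pow(8, 2)), Mul(Rational(-1, 2), Pow(Add(4, 18), 2)), Mul(Rational(-1, 2), 8, Pow(Add(4, 18), 2))), Mul(-10, Add(11, -10))) = Mul(Add(-4, Mul(Rational(-1, 2), 64), Mul(Rational(-1, 2), Pow(22, 2)), Mul(Rational(-1, 2), 8, Pow(22, 2))), Mul(-10, 1)) = Mul(Add(-4, -32, Mul(Rational(-1, 2), 484), Mul(Rational(-1, 2), 8, 484)), -10) = Mul(Add(-4, -32, -242, -1936), -10) = Mul(-2214, -10) = 22140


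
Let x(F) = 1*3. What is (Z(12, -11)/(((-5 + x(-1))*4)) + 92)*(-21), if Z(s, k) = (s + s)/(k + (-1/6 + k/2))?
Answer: -96789/50 ≈ -1935.8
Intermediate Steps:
x(F) = 3
Z(s, k) = 2*s/(-⅙ + 3*k/2) (Z(s, k) = (2*s)/(k + (-1*⅙ + k*(½))) = (2*s)/(k + (-⅙ + k/2)) = (2*s)/(-⅙ + 3*k/2) = 2*s/(-⅙ + 3*k/2))
(Z(12, -11)/(((-5 + x(-1))*4)) + 92)*(-21) = ((12*12/(-1 + 9*(-11)))/(((-5 + 3)*4)) + 92)*(-21) = ((12*12/(-1 - 99))/((-2*4)) + 92)*(-21) = ((12*12/(-100))/(-8) + 92)*(-21) = ((12*12*(-1/100))*(-⅛) + 92)*(-21) = (-36/25*(-⅛) + 92)*(-21) = (9/50 + 92)*(-21) = (4609/50)*(-21) = -96789/50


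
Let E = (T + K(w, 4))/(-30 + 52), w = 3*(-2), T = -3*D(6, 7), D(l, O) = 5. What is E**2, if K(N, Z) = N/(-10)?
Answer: 1296/3025 ≈ 0.42843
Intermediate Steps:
T = -15 (T = -3*5 = -15)
w = -6
K(N, Z) = -N/10 (K(N, Z) = N*(-1/10) = -N/10)
E = -36/55 (E = (-15 - 1/10*(-6))/(-30 + 52) = (-15 + 3/5)/22 = -72/5*1/22 = -36/55 ≈ -0.65455)
E**2 = (-36/55)**2 = 1296/3025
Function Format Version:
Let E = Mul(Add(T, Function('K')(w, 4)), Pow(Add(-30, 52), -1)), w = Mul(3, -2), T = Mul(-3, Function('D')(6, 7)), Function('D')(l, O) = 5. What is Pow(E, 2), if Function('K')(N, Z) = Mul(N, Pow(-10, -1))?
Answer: Rational(1296, 3025) ≈ 0.42843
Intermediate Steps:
T = -15 (T = Mul(-3, 5) = -15)
w = -6
Function('K')(N, Z) = Mul(Rational(-1, 10), N) (Function('K')(N, Z) = Mul(N, Rational(-1, 10)) = Mul(Rational(-1, 10), N))
E = Rational(-36, 55) (E = Mul(Add(-15, Mul(Rational(-1, 10), -6)), Pow(Add(-30, 52), -1)) = Mul(Add(-15, Rational(3, 5)), Pow(22, -1)) = Mul(Rational(-72, 5), Rational(1, 22)) = Rational(-36, 55) ≈ -0.65455)
Pow(E, 2) = Pow(Rational(-36, 55), 2) = Rational(1296, 3025)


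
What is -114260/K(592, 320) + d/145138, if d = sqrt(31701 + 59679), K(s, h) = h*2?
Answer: -5713/32 + sqrt(22845)/72569 ≈ -178.53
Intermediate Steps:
K(s, h) = 2*h
d = 2*sqrt(22845) (d = sqrt(91380) = 2*sqrt(22845) ≈ 302.29)
-114260/K(592, 320) + d/145138 = -114260/(2*320) + (2*sqrt(22845))/145138 = -114260/640 + (2*sqrt(22845))*(1/145138) = -114260*1/640 + sqrt(22845)/72569 = -5713/32 + sqrt(22845)/72569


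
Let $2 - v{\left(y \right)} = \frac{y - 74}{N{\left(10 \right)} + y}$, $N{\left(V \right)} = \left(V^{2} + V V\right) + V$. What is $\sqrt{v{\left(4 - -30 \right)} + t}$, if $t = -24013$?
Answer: $\frac{i \sqrt{89344321}}{61} \approx 154.95 i$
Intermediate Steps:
$N{\left(V \right)} = V + 2 V^{2}$ ($N{\left(V \right)} = \left(V^{2} + V^{2}\right) + V = 2 V^{2} + V = V + 2 V^{2}$)
$v{\left(y \right)} = 2 - \frac{-74 + y}{210 + y}$ ($v{\left(y \right)} = 2 - \frac{y - 74}{10 \left(1 + 2 \cdot 10\right) + y} = 2 - \frac{-74 + y}{10 \left(1 + 20\right) + y} = 2 - \frac{-74 + y}{10 \cdot 21 + y} = 2 - \frac{-74 + y}{210 + y}$)
$\sqrt{v{\left(4 - -30 \right)} + t} = \sqrt{\frac{494 + \left(4 - -30\right)}{210 + \left(4 - -30\right)} - 24013} = \sqrt{\frac{494 + \left(4 + 30\right)}{210 + \left(4 + 30\right)} - 24013} = \sqrt{\frac{494 + 34}{210 + 34} - 24013} = \sqrt{\frac{1}{244} \cdot 528 - 24013} = \sqrt{\frac{132}{61} - 24013} = \sqrt{- \frac{1464661}{61}} = \frac{i \sqrt{89344321}}{61}$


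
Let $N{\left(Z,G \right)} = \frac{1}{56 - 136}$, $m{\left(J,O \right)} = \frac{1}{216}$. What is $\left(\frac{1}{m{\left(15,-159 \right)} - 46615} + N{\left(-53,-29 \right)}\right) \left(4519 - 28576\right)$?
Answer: $\frac{22058342253}{73227920} \approx 301.23$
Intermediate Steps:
$m{\left(J,O \right)} = \frac{1}{216}$
$N{\left(Z,G \right)} = - \frac{1}{80}$ ($N{\left(Z,G \right)} = \frac{1}{-80} = - \frac{1}{80}$)
$\left(\frac{1}{m{\left(15,-159 \right)} - 46615} + N{\left(-53,-29 \right)}\right) \left(4519 - 28576\right) = \left(\frac{1}{\frac{1}{216} - 46615} - \frac{1}{80}\right) \left(4519 - 28576\right) = \left(\frac{1}{- \frac{10068839}{216}} - \frac{1}{80}\right) \left(-24057\right) = \left(- \frac{216}{10068839} - \frac{1}{80}\right) \left(-24057\right) = \left(- \frac{10086119}{805507120}\right) \left(-24057\right) = \frac{22058342253}{73227920}$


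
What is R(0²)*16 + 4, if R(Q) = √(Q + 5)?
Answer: 4 + 16*√5 ≈ 39.777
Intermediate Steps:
R(Q) = √(5 + Q)
R(0²)*16 + 4 = √(5 + 0²)*16 + 4 = √(5 + 0)*16 + 4 = √5*16 + 4 = 16*√5 + 4 = 4 + 16*√5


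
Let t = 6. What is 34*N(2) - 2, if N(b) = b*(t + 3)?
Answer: 610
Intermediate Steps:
N(b) = 9*b (N(b) = b*(6 + 3) = b*9 = 9*b)
34*N(2) - 2 = 34*(9*2) - 2 = 34*18 - 2 = 612 - 2 = 610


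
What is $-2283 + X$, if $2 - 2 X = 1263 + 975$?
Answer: $-3401$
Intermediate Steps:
$X = -1118$ ($X = 1 - \frac{1263 + 975}{2} = 1 - 1119 = -1118$)
$-2283 + X = -2283 - 1118 = -3401$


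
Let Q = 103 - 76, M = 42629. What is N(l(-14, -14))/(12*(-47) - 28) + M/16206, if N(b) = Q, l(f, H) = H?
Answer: 335119/129648 ≈ 2.5848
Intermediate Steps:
Q = 27
N(b) = 27
N(l(-14, -14))/(12*(-47) - 28) + M/16206 = 27/(12*(-47) - 28) + 42629/16206 = 27/(-564 - 28) + 42629*(1/16206) = 27/(-592) + 42629/16206 = 27*(-1/592) + 42629/16206 = -27/592 + 42629/16206 = 335119/129648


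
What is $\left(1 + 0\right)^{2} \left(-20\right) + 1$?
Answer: $-19$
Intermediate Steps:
$\left(1 + 0\right)^{2} \left(-20\right) + 1 = 1^{2} \left(-20\right) + 1 = 1 \left(-20\right) + 1 = -20 + 1 = -19$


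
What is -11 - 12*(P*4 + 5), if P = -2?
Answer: 25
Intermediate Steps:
-11 - 12*(P*4 + 5) = -11 - 12*(-2*4 + 5) = -11 - 12*(-8 + 5) = -11 - 12*(-3) = -11 + 36 = 25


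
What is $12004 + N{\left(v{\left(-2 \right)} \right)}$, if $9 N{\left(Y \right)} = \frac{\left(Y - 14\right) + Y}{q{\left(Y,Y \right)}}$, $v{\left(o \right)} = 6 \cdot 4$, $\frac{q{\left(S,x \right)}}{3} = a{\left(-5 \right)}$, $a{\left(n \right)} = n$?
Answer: $\frac{1620506}{135} \approx 12004.0$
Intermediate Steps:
$q{\left(S,x \right)} = -15$ ($q{\left(S,x \right)} = 3 \left(-5\right) = -15$)
$v{\left(o \right)} = 24$
$N{\left(Y \right)} = \frac{14}{135} - \frac{2 Y}{135}$ ($N{\left(Y \right)} = \frac{\left(\left(Y - 14\right) + Y\right) \frac{1}{-15}}{9} = \frac{\left(\left(-14 + Y\right) + Y\right) \left(- \frac{1}{15}\right)}{9} = \frac{\left(-14 + 2 Y\right) \left(- \frac{1}{15}\right)}{9} = \frac{\frac{14}{15} - \frac{2 Y}{15}}{9} = \frac{14}{135} - \frac{2 Y}{135}$)
$12004 + N{\left(v{\left(-2 \right)} \right)} = 12004 + \left(\frac{14}{135} - \frac{16}{45}\right) = 12004 - \frac{34}{135} = \frac{1620506}{135}$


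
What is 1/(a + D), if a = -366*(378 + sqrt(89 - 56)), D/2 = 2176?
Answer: -33499/4487626867 + 183*sqrt(33)/8975253734 ≈ -7.3476e-6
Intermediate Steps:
D = 4352 (D = 2*2176 = 4352)
a = -138348 - 366*sqrt(33) (a = -366*(378 + sqrt(33)) = -138348 - 366*sqrt(33) ≈ -1.4045e+5)
1/(a + D) = 1/((-138348 - 366*sqrt(33)) + 4352) = 1/(-133996 - 366*sqrt(33))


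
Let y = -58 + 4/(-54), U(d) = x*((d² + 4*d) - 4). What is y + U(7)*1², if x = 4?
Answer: 6316/27 ≈ 233.93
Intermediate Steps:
U(d) = -16 + 4*d² + 16*d (U(d) = 4*((d² + 4*d) - 4) = 4*(-4 + d² + 4*d) = -16 + 4*d² + 16*d)
y = -1568/27 (y = -58 + 4*(-1/54) = -58 - 2/27 = -1568/27 ≈ -58.074)
y + U(7)*1² = -1568/27 + (-16 + 4*7² + 16*7)*1² = -1568/27 + (-16 + 4*49 + 112)*1 = -1568/27 + (-16 + 196 + 112)*1 = -1568/27 + 292*1 = -1568/27 + 292 = 6316/27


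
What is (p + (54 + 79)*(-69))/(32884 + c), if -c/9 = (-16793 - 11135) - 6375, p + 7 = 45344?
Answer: 36160/341611 ≈ 0.10585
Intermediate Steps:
p = 45337 (p = -7 + 45344 = 45337)
c = 308727 (c = -9*((-16793 - 11135) - 6375) = -9*(-27928 - 6375) = -9*(-34303) = 308727)
(p + (54 + 79)*(-69))/(32884 + c) = (45337 + (54 + 79)*(-69))/(32884 + 308727) = (45337 + 133*(-69))/341611 = (45337 - 9177)*(1/341611) = 36160*(1/341611) = 36160/341611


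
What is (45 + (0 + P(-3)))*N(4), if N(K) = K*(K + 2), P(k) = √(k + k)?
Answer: 1080 + 24*I*√6 ≈ 1080.0 + 58.788*I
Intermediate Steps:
P(k) = √2*√k (P(k) = √(2*k) = √2*√k)
N(K) = K*(2 + K)
(45 + (0 + P(-3)))*N(4) = (45 + (0 + √2*√(-3)))*(4*(2 + 4)) = (45 + (0 + √2*(I*√3)))*(4*6) = (45 + (0 + I*√6))*24 = (45 + I*√6)*24 = 1080 + 24*I*√6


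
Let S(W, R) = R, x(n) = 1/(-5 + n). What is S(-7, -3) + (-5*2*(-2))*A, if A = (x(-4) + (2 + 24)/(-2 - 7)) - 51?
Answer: -1083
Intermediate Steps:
A = -54 (A = (1/(-5 - 4) + (2 + 24)/(-2 - 7)) - 51 = (1/(-9) + 26/(-9)) - 51 = (-⅑ + 26*(-⅑)) - 51 = (-⅑ - 26/9) - 51 = -3 - 51 = -54)
S(-7, -3) + (-5*2*(-2))*A = -3 + (-5*2*(-2))*(-54) = -3 - 10*(-2)*(-54) = -3 + 20*(-54) = -3 - 1080 = -1083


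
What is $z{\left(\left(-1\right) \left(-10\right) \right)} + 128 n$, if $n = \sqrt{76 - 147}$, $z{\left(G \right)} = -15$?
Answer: $-15 + 128 i \sqrt{71} \approx -15.0 + 1078.5 i$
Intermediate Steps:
$n = i \sqrt{71}$ ($n = \sqrt{-71} = i \sqrt{71} \approx 8.4261 i$)
$z{\left(\left(-1\right) \left(-10\right) \right)} + 128 n = -15 + 128 i \sqrt{71}$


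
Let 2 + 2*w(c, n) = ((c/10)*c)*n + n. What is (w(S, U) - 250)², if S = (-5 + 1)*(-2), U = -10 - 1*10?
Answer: 105625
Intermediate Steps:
U = -20 (U = -10 - 10 = -20)
S = 8 (S = -4*(-2) = 8)
w(c, n) = -1 + n/2 + n*c²/20 (w(c, n) = -1 + (((c/10)*c)*n + n)/2 = -1 + ((c²/10)*n + n)/2 = -1 + (n*c²/10 + n)/2 = -1 + (n + n*c²/10)/2 = -1 + (n/2 + n*c²/20) = -1 + n/2 + n*c²/20)
(w(S, U) - 250)² = ((-1 + (½)*(-20) + (1/20)*(-20)*8²) - 250)² = ((-1 - 10 + (1/20)*(-20)*64) - 250)² = ((-1 - 10 - 64) - 250)² = (-75 - 250)² = (-325)² = 105625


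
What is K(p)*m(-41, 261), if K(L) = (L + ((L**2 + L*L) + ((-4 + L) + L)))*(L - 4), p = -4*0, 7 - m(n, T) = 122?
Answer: -1840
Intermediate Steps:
m(n, T) = -115 (m(n, T) = 7 - 1*122 = 7 - 122 = -115)
p = 0
K(L) = (-4 + L)*(-4 + 2*L**2 + 3*L) (K(L) = (L + ((L**2 + L**2) + (-4 + 2*L)))*(-4 + L) = (L + (2*L**2 + (-4 + 2*L)))*(-4 + L) = (L + (-4 + 2*L + 2*L**2))*(-4 + L) = (-4 + 2*L**2 + 3*L)*(-4 + L) = (-4 + L)*(-4 + 2*L**2 + 3*L))
K(p)*m(-41, 261) = (16 - 16*0 - 5*0**2 + 2*0**3)*(-115) = (16 + 0 - 5*0 + 2*0)*(-115) = (16 + 0 + 0 + 0)*(-115) = 16*(-115) = -1840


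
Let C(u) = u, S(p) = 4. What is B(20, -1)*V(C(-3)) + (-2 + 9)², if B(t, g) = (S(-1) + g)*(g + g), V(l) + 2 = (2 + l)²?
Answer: 55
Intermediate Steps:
V(l) = -2 + (2 + l)²
B(t, g) = 2*g*(4 + g) (B(t, g) = (4 + g)*(g + g) = (4 + g)*(2*g) = 2*g*(4 + g))
B(20, -1)*V(C(-3)) + (-2 + 9)² = (2*(-1)*(4 - 1))*(-2 + (2 - 3)²) + (-2 + 9)² = (2*(-1)*3)*(-2 + (-1)²) + 7² = -6*(-2 + 1) + 49 = -6*(-1) + 49 = 6 + 49 = 55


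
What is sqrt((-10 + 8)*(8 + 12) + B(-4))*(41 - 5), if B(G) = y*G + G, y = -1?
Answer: 72*I*sqrt(10) ≈ 227.68*I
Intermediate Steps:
B(G) = 0 (B(G) = -G + G = 0)
sqrt((-10 + 8)*(8 + 12) + B(-4))*(41 - 5) = sqrt((-10 + 8)*(8 + 12) + 0)*(41 - 5) = sqrt(-2*20 + 0)*36 = sqrt(-40 + 0)*36 = sqrt(-40)*36 = (2*I*sqrt(10))*36 = 72*I*sqrt(10)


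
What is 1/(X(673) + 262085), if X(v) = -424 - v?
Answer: 1/260988 ≈ 3.8316e-6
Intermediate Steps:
1/(X(673) + 262085) = 1/((-424 - 1*673) + 262085) = 1/((-424 - 673) + 262085) = 1/(-1097 + 262085) = 1/260988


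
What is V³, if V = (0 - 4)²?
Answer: 4096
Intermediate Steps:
V = 16 (V = (-4)² = 16)
V³ = 16³ = 4096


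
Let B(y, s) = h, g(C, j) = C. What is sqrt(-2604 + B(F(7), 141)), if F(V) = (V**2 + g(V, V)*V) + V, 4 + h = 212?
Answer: 2*I*sqrt(599) ≈ 48.949*I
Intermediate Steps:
h = 208 (h = -4 + 212 = 208)
F(V) = V + 2*V**2 (F(V) = (V**2 + V*V) + V = (V**2 + V**2) + V = 2*V**2 + V = V + 2*V**2)
B(y, s) = 208
sqrt(-2604 + B(F(7), 141)) = sqrt(-2604 + 208) = sqrt(-2396) = 2*I*sqrt(599)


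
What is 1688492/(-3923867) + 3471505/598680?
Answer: 2522171503855/469828139112 ≈ 5.3683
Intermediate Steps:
1688492/(-3923867) + 3471505/598680 = 1688492*(-1/3923867) + 3471505*(1/598680) = -1688492/3923867 + 694301/119736 = 2522171503855/469828139112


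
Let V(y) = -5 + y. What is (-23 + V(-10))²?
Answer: 1444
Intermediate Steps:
(-23 + V(-10))² = (-23 + (-5 - 10))² = (-23 - 15)² = (-38)² = 1444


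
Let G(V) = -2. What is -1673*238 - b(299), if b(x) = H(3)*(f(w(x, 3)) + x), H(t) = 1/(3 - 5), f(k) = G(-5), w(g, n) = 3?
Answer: -796051/2 ≈ -3.9803e+5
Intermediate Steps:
f(k) = -2
H(t) = -½ (H(t) = 1/(-2) = -½)
b(x) = 1 - x/2 (b(x) = -(-2 + x)/2 = 1 - x/2)
-1673*238 - b(299) = -1673*238 - (1 - ½*299) = -398174 - (1 - 299/2) = -398174 - 1*(-297/2) = -398174 + 297/2 = -796051/2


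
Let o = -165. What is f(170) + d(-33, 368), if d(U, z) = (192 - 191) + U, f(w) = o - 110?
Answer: -307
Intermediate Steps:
f(w) = -275 (f(w) = -165 - 110 = -275)
d(U, z) = 1 + U
f(170) + d(-33, 368) = -275 + (1 - 33) = -275 - 32 = -307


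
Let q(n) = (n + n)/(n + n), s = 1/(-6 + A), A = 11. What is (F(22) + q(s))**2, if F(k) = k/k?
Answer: 4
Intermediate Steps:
F(k) = 1
s = 1/5 (s = 1/(-6 + 11) = 1/5 ≈ 0.20000)
q(n) = 1 (q(n) = (2*n)/((2*n)) = (2*n)*(1/(2*n)) = 1)
(F(22) + q(s))**2 = (1 + 1)**2 = 2**2 = 4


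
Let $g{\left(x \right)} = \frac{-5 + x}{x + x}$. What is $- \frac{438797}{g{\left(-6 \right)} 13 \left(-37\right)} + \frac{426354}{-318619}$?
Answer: $\frac{1675452897102}{1685813129} \approx 993.85$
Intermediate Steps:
$g{\left(x \right)} = \frac{-5 + x}{2 x}$
$- \frac{438797}{g{\left(-6 \right)} 13 \left(-37\right)} + \frac{426354}{-318619} = - \frac{438797}{\frac{-5 - 6}{2 \left(-6\right)} 13 \left(-37\right)} + \frac{426354}{-318619} = - \frac{438797}{\frac{1}{2} \left(- \frac{1}{6}\right) \left(-11\right) 13 \left(-37\right)} + 426354 \left(- \frac{1}{318619}\right) = - \frac{438797}{\frac{11}{12} \cdot 13 \left(-37\right)} - \frac{426354}{318619} = - \frac{438797}{\frac{143}{12} \left(-37\right)} - \frac{426354}{318619} = - \frac{438797}{- \frac{5291}{12}} - \frac{426354}{318619} = \left(-438797\right) \left(- \frac{12}{5291}\right) - \frac{426354}{318619} = \frac{5265564}{5291} - \frac{426354}{318619} = \frac{1675452897102}{1685813129}$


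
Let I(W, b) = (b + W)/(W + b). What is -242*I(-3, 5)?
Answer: -242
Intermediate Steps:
I(W, b) = 1 (I(W, b) = (W + b)/(W + b) = 1)
-242*I(-3, 5) = -242*1 = -242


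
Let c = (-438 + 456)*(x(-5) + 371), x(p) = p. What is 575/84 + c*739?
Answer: 408957263/84 ≈ 4.8685e+6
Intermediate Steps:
c = 6588 (c = (-438 + 456)*(-5 + 371) = 18*366 = 6588)
575/84 + c*739 = 575/84 + 6588*739 = 575*(1/84) + 4868532 = 575/84 + 4868532 = 408957263/84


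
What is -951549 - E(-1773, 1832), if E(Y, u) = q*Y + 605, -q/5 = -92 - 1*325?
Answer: 2744551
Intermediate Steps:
q = 2085 (q = -5*(-92 - 1*325) = -5*(-92 - 325) = -5*(-417) = 2085)
E(Y, u) = 605 + 2085*Y (E(Y, u) = 2085*Y + 605 = 605 + 2085*Y)
-951549 - E(-1773, 1832) = -951549 - (605 + 2085*(-1773)) = -951549 - (605 - 3696705) = -951549 - 1*(-3696100) = -951549 + 3696100 = 2744551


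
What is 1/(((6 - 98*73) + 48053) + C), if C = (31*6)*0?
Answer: 1/40905 ≈ 2.4447e-5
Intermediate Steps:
C = 0 (C = 186*0 = 0)
1/(((6 - 98*73) + 48053) + C) = 1/(((6 - 98*73) + 48053) + 0) = 1/(((6 - 7154) + 48053) + 0) = 1/((-7148 + 48053) + 0) = 1/(40905 + 0) = 1/40905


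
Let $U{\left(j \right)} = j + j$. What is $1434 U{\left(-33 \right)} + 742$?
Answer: $-93902$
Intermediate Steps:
$U{\left(j \right)} = 2 j$
$1434 U{\left(-33 \right)} + 742 = 1434 \cdot 2 \left(-33\right) + 742 = 1434 \left(-66\right) + 742 = -94644 + 742 = -93902$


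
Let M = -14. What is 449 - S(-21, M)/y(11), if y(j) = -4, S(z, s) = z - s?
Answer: 1789/4 ≈ 447.25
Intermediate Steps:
449 - S(-21, M)/y(11) = 449 - (-21 - 1*(-14))/(-4) = 449 - (-21 + 14)*(-1)/4 = 449 - (-7)*(-1)/4 = 449 - 1*7/4 = 449 - 7/4 = 1789/4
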